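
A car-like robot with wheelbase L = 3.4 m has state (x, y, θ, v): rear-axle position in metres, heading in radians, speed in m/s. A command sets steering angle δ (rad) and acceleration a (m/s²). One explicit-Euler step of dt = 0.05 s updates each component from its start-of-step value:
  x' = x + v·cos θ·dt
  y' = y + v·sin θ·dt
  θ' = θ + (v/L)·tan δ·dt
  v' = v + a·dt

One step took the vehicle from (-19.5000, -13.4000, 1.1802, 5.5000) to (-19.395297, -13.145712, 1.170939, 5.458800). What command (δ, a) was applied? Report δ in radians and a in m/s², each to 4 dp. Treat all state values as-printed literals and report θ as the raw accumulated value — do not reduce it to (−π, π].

δ = -0.1140, a = -0.8240

a = (v'−v)/dt = (-0.041200)/0.05 = -0.8240
Δθ = θ'−θ = -0.009261;  (v·dt/L) = 5.5000·0.05/3.4 = 0.080882
tan δ = Δθ·L/(v·dt) = -0.114500  →  δ = -0.1140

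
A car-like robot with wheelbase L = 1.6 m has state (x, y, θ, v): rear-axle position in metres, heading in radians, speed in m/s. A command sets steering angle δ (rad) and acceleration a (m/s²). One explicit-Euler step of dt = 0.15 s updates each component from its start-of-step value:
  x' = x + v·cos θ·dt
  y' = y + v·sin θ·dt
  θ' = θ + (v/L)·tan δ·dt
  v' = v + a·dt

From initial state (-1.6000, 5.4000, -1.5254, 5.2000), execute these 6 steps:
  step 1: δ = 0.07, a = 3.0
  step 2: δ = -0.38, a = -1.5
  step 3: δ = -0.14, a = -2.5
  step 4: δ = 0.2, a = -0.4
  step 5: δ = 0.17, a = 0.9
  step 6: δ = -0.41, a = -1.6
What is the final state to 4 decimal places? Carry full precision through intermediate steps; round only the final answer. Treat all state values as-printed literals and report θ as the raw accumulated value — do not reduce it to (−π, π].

(-1.8590, 0.7148, -1.8070, 4.8850)

after step 1 (δ=0.07, a=3.0): (-1.564603, 4.620804, -1.491219, 5.650000)
after step 2 (δ=-0.38, a=-1.5): (-1.497233, 3.775986, -1.702783, 5.425000)
after step 3 (δ=-0.14, a=-2.5): (-1.604325, 2.969313, -1.774455, 5.050000)
after step 4 (δ=0.2, a=-0.4): (-1.757532, 2.227468, -1.678485, 4.990000)
after step 5 (δ=0.17, a=0.9): (-1.837981, 1.483304, -1.598181, 5.125000)
after step 6 (δ=-0.41, a=-1.6): (-1.859031, 0.714843, -1.807008, 4.885000)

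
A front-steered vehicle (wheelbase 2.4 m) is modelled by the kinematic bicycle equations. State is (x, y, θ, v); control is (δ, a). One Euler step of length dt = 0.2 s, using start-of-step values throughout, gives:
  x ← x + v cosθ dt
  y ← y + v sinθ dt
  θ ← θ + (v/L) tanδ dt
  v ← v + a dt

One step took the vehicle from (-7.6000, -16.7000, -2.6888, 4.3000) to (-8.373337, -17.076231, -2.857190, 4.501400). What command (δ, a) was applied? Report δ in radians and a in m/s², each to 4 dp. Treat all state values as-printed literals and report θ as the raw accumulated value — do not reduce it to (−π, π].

δ = -0.4393, a = 1.0070

a = (v'−v)/dt = (0.201400)/0.2 = 1.0070
Δθ = θ'−θ = -0.168390;  (v·dt/L) = 4.3000·0.2/2.4 = 0.358333
tan δ = Δθ·L/(v·dt) = -0.469926  →  δ = -0.4393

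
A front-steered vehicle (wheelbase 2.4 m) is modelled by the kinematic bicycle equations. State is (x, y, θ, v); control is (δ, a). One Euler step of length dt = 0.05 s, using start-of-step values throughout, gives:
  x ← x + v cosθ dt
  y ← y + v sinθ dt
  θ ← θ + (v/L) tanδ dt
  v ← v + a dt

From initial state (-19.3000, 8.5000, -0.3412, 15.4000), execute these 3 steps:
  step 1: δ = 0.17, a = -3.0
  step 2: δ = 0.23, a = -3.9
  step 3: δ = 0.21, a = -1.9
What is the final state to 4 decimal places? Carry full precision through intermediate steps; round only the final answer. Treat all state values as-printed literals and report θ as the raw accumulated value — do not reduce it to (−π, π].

after step 1 (δ=0.17, a=-3.0): (-18.574388, 8.242344, -0.286127, 15.250000)
after step 2 (δ=0.23, a=-3.9): (-17.842888, 8.027137, -0.211737, 15.055000)
after step 3 (δ=0.21, a=-1.9): (-17.106949, 7.868940, -0.144886, 14.960000)

(-17.1069, 7.8689, -0.1449, 14.9600)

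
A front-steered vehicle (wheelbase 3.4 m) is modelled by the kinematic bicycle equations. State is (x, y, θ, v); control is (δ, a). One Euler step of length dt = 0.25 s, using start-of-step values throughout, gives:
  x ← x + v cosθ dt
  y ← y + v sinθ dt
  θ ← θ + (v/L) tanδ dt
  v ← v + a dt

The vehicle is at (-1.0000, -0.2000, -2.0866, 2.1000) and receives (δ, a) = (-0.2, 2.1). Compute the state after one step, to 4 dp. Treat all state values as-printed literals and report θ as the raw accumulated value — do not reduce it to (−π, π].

x' = -1.0000 + 2.1000·cos(-2.0866)·0.25 = -1.2589
y' = -0.2000 + 2.1000·sin(-2.0866)·0.25 = -0.6567
θ' = -2.0866 + (2.1000/3.4)·tan(-0.2)·0.25 = -2.1179
v' = 2.1000 + 2.1000·0.25 = 2.6250

(-1.2589, -0.6567, -2.1179, 2.6250)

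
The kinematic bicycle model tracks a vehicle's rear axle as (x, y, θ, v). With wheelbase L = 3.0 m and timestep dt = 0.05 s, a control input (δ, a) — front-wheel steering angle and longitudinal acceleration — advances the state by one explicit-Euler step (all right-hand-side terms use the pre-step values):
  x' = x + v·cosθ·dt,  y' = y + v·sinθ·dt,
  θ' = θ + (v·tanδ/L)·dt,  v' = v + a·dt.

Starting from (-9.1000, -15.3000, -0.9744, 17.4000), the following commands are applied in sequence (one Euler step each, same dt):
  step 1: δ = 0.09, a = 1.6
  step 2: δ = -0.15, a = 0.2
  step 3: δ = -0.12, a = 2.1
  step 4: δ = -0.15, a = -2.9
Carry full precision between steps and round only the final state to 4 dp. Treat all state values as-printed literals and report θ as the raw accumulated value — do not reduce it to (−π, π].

(-7.1687, -18.2151, -1.0717, 17.4500)

after step 1 (δ=0.09, a=1.6): (-8.611352, -16.019808, -0.948229, 17.480000)
after step 2 (δ=-0.15, a=0.2): (-8.101703, -16.729831, -0.992260, 17.490000)
after step 3 (δ=-0.12, a=2.1): (-7.623527, -17.462019, -1.027409, 17.595000)
after step 4 (δ=-0.15, a=-2.9): (-7.168662, -18.215051, -1.071729, 17.450000)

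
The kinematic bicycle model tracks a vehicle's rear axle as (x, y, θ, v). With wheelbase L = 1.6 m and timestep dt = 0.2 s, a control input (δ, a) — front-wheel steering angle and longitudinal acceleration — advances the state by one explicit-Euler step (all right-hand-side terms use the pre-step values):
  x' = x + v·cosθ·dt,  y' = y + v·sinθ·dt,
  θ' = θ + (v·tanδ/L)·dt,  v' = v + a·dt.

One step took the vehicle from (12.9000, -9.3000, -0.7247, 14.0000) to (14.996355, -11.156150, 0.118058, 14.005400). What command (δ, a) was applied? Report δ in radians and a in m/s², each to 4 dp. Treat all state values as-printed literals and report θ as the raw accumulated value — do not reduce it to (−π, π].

δ = 0.4488, a = 0.0270

a = (v'−v)/dt = (0.005400)/0.2 = 0.0270
Δθ = θ'−θ = 0.842758;  (v·dt/L) = 14.0000·0.2/1.6 = 1.750000
tan δ = Δθ·L/(v·dt) = 0.481576  →  δ = 0.4488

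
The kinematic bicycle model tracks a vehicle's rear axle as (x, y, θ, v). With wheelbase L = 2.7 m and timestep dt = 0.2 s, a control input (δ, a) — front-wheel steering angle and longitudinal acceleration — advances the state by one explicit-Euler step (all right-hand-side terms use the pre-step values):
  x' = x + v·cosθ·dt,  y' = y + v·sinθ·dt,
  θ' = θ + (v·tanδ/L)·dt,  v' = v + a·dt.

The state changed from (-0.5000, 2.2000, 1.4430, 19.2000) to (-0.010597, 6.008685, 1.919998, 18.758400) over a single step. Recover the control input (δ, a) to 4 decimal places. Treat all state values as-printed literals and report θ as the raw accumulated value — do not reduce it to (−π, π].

a = (v'−v)/dt = (-0.441600)/0.2 = -2.2080
Δθ = θ'−θ = 0.476998;  (v·dt/L) = 19.2000·0.2/2.7 = 1.422222
tan δ = Δθ·L/(v·dt) = 0.335389  →  δ = 0.3236

δ = 0.3236, a = -2.2080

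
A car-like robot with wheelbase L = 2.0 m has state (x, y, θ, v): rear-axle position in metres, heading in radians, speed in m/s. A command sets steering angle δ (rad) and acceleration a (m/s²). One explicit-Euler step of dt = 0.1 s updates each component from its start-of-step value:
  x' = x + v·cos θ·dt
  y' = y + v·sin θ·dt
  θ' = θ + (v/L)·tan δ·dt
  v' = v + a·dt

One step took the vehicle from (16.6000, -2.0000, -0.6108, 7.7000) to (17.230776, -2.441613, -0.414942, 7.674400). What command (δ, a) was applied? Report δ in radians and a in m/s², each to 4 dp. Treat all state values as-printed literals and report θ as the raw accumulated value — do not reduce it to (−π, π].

a = (v'−v)/dt = (-0.025600)/0.1 = -0.2560
Δθ = θ'−θ = 0.195858;  (v·dt/L) = 7.7000·0.1/2.0 = 0.385000
tan δ = Δθ·L/(v·dt) = 0.508722  →  δ = 0.4706

δ = 0.4706, a = -0.2560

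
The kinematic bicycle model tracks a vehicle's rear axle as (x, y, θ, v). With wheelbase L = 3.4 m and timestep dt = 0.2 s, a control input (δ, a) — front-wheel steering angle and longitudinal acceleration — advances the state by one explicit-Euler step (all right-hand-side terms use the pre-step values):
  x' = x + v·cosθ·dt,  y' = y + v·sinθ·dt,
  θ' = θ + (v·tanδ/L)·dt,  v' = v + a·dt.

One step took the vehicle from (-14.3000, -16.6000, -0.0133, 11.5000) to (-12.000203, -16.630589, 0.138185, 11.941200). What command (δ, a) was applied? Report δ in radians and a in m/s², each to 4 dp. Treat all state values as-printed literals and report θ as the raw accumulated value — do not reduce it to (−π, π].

δ = 0.2203, a = 2.2060

a = (v'−v)/dt = (0.441200)/0.2 = 2.2060
Δθ = θ'−θ = 0.151485;  (v·dt/L) = 11.5000·0.2/3.4 = 0.676471
tan δ = Δθ·L/(v·dt) = 0.223934  →  δ = 0.2203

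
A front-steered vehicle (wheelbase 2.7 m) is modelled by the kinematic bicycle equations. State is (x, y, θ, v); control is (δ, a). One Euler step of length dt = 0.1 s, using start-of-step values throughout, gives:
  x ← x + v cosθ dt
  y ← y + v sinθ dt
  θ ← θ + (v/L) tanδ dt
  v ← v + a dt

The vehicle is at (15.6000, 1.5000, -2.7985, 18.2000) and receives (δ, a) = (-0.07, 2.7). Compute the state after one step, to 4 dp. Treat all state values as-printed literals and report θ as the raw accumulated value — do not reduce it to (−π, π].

(13.8861, 0.8877, -2.8458, 18.4700)

x' = 15.6000 + 18.2000·cos(-2.7985)·0.1 = 13.8861
y' = 1.5000 + 18.2000·sin(-2.7985)·0.1 = 0.8877
θ' = -2.7985 + (18.2000/2.7)·tan(-0.07)·0.1 = -2.8458
v' = 18.2000 + 2.7000·0.1 = 18.4700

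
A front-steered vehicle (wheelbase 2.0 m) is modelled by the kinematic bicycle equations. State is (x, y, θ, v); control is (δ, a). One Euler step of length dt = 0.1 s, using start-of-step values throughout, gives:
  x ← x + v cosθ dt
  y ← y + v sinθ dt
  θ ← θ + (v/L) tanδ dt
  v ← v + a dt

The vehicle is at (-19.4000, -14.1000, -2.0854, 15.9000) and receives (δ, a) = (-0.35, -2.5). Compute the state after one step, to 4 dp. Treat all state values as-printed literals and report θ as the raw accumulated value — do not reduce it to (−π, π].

x' = -19.4000 + 15.9000·cos(-2.0854)·0.1 = -20.1826
y' = -14.1000 + 15.9000·sin(-2.0854)·0.1 = -15.4841
θ' = -2.0854 + (15.9000/2.0)·tan(-0.35)·0.1 = -2.3756
v' = 15.9000 − 2.5000·0.1 = 15.6500

(-20.1826, -15.4841, -2.3756, 15.6500)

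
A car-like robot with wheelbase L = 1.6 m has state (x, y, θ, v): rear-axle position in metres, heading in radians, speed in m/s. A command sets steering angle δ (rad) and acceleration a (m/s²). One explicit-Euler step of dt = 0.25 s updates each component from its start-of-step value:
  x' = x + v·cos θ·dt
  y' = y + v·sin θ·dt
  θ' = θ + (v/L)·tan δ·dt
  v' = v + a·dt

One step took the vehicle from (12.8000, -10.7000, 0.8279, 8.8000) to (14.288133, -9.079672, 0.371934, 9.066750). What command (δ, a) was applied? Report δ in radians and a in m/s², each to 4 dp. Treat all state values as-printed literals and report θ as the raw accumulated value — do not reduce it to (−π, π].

a = (v'−v)/dt = (0.266750)/0.25 = 1.0670
Δθ = θ'−θ = -0.455966;  (v·dt/L) = 8.8000·0.25/1.6 = 1.375000
tan δ = Δθ·L/(v·dt) = -0.331612  →  δ = -0.3202

δ = -0.3202, a = 1.0670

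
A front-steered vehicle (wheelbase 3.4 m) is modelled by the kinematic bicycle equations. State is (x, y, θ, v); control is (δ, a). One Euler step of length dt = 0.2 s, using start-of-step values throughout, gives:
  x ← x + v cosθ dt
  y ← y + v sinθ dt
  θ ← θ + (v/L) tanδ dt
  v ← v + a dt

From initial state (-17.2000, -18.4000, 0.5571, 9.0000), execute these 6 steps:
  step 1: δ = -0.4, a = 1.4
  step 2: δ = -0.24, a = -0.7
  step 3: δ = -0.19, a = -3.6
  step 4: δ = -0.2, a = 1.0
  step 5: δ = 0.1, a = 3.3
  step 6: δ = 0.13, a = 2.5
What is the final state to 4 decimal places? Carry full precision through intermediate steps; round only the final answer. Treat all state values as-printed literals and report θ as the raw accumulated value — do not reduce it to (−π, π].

(-6.8725, -16.2370, 0.1181, 9.7800)

after step 1 (δ=-0.4, a=1.4): (-15.672174, -17.448292, 0.333268, 9.280000)
after step 2 (δ=-0.24, a=-0.7): (-13.918295, -16.841132, 0.199682, 9.140000)
after step 3 (δ=-0.19, a=-3.6): (-12.126618, -16.478535, 0.096282, 8.420000)
after step 4 (δ=-0.2, a=1.0): (-10.450417, -16.316647, -0.004120, 8.620000)
after step 5 (δ=0.1, a=3.3): (-8.726432, -16.323749, 0.046756, 9.280000)
after step 6 (δ=0.13, a=2.5): (-6.872460, -16.237001, 0.118123, 9.780000)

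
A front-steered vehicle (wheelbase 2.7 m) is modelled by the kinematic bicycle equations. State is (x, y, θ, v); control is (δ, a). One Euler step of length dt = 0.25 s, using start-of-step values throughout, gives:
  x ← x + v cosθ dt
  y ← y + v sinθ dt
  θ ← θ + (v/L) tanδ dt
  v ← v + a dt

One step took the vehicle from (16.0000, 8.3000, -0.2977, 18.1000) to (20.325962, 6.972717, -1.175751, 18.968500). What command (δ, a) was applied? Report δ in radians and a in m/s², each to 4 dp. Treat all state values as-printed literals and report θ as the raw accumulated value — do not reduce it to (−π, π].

δ = -0.4826, a = 3.4740

a = (v'−v)/dt = (0.868500)/0.25 = 3.4740
Δθ = θ'−θ = -0.878051;  (v·dt/L) = 18.1000·0.25/2.7 = 1.675926
tan δ = Δθ·L/(v·dt) = -0.523920  →  δ = -0.4826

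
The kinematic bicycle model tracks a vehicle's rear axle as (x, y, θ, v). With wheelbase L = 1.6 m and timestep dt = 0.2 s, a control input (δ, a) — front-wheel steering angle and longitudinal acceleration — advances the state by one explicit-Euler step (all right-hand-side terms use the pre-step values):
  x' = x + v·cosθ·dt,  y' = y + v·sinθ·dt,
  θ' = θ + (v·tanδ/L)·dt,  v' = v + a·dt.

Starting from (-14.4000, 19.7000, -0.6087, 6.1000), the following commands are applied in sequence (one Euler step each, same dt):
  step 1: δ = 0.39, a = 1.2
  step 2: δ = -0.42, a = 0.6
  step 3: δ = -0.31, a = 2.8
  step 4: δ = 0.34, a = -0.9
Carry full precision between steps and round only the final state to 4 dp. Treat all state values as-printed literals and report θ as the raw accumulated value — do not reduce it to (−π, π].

(-10.2927, 16.7458, -0.5974, 6.8400)

after step 1 (δ=0.39, a=1.2): (-13.399122, 19.002402, -0.295271, 6.340000)
after step 2 (δ=-0.42, a=0.6): (-12.185996, 18.633416, -0.649179, 6.460000)
after step 3 (δ=-0.31, a=2.8): (-11.156815, 17.852359, -0.907844, 7.020000)
after step 4 (δ=0.34, a=-0.9): (-10.292728, 16.745757, -0.597440, 6.840000)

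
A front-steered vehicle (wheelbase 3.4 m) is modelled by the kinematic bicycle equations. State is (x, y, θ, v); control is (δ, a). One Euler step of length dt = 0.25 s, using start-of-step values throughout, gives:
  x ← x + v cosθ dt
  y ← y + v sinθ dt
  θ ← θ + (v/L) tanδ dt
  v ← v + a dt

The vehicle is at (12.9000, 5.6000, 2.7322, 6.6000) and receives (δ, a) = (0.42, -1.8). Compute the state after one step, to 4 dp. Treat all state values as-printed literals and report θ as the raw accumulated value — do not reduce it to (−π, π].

(11.3864, 6.2568, 2.9489, 6.1500)

x' = 12.9000 + 6.6000·cos(2.7322)·0.25 = 11.3864
y' = 5.6000 + 6.6000·sin(2.7322)·0.25 = 6.2568
θ' = 2.7322 + (6.6000/3.4)·tan(0.42)·0.25 = 2.9489
v' = 6.6000 − 1.8000·0.25 = 6.1500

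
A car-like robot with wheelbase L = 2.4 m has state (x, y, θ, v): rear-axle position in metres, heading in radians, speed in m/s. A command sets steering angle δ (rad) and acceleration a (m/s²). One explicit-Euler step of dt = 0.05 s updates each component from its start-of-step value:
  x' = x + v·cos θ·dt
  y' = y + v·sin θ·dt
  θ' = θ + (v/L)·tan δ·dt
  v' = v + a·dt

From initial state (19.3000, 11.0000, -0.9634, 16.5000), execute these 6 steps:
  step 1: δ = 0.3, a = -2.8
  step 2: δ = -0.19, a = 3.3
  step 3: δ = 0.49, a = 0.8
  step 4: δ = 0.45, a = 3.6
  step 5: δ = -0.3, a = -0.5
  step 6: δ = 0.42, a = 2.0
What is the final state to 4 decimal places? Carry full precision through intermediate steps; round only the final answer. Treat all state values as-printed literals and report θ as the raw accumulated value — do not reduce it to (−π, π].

(22.7712, 7.5085, -0.5246, 16.8200)

after step 1 (δ=0.3, a=-2.8): (19.770853, 10.322562, -0.857066, 16.360000)
after step 2 (δ=-0.19, a=3.3): (20.306364, 9.704216, -0.922615, 16.525000)
after step 3 (δ=0.49, a=0.8): (20.805202, 9.045543, -0.738985, 16.565000)
after step 4 (δ=0.45, a=3.6): (21.417406, 8.487686, -0.572280, 16.745000)
after step 5 (δ=-0.3, a=-0.5): (22.121255, 8.034272, -0.680194, 16.720000)
after step 6 (δ=0.42, a=2.0): (22.771204, 7.508476, -0.524638, 16.820000)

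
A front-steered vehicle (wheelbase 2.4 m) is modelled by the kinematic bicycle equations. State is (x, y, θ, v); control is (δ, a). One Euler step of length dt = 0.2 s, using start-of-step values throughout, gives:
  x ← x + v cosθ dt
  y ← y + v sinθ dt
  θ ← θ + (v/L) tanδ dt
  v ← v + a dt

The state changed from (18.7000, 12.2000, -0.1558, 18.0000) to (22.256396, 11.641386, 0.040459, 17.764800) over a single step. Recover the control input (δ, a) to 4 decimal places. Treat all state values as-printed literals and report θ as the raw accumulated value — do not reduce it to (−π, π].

δ = 0.1301, a = -1.1760

a = (v'−v)/dt = (-0.235200)/0.2 = -1.1760
Δθ = θ'−θ = 0.196259;  (v·dt/L) = 18.0000·0.2/2.4 = 1.500000
tan δ = Δθ·L/(v·dt) = 0.130839  →  δ = 0.1301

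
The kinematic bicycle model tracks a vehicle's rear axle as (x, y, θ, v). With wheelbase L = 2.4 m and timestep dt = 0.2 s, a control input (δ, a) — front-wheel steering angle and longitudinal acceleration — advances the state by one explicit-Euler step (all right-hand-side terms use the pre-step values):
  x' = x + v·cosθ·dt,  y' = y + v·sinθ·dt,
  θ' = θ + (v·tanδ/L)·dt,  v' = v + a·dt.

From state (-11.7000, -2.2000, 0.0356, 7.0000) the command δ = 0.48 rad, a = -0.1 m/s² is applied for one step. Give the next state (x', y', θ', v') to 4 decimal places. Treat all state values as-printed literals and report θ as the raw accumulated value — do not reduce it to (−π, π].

(-10.3009, -2.1502, 0.3393, 6.9800)

x' = -11.7000 + 7.0000·cos(0.0356)·0.2 = -10.3009
y' = -2.2000 + 7.0000·sin(0.0356)·0.2 = -2.1502
θ' = 0.0356 + (7.0000/2.4)·tan(0.48)·0.2 = 0.3393
v' = 7.0000 − 0.1000·0.2 = 6.9800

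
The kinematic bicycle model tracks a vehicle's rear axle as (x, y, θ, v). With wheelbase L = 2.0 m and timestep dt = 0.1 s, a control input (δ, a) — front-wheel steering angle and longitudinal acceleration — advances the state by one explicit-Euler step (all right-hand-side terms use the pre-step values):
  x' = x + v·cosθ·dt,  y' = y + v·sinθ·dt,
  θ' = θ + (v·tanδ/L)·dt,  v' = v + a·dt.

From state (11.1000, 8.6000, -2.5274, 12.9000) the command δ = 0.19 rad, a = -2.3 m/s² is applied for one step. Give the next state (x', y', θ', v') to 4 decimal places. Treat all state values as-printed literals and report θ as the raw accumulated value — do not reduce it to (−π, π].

(10.0458, 7.8566, -2.4034, 12.6700)

x' = 11.1000 + 12.9000·cos(-2.5274)·0.1 = 10.0458
y' = 8.6000 + 12.9000·sin(-2.5274)·0.1 = 7.8566
θ' = -2.5274 + (12.9000/2.0)·tan(0.19)·0.1 = -2.4034
v' = 12.9000 − 2.3000·0.1 = 12.6700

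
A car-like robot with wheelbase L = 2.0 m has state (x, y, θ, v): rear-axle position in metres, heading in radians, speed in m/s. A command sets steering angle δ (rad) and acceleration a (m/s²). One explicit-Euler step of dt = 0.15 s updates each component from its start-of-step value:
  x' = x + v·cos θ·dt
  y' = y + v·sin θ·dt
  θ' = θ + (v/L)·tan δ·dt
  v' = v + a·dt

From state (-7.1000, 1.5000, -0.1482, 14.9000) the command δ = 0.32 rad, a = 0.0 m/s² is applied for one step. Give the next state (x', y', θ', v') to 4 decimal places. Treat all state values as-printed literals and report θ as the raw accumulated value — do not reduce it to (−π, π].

(-4.8895, 1.1700, 0.2221, 14.9000)

x' = -7.1000 + 14.9000·cos(-0.1482)·0.15 = -4.8895
y' = 1.5000 + 14.9000·sin(-0.1482)·0.15 = 1.1700
θ' = -0.1482 + (14.9000/2.0)·tan(0.32)·0.15 = 0.2221
v' = 14.9000 + 0.0000·0.15 = 14.9000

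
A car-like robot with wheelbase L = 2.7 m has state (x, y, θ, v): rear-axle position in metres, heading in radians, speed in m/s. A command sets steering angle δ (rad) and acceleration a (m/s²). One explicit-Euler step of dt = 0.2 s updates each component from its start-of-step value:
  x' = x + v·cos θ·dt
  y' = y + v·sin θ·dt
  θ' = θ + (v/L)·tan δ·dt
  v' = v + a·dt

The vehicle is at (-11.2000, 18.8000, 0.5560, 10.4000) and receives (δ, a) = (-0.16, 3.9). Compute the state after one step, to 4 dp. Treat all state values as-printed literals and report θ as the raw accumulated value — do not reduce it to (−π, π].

x' = -11.2000 + 10.4000·cos(0.5560)·0.2 = -9.4333
y' = 18.8000 + 10.4000·sin(0.5560)·0.2 = 19.8978
θ' = 0.5560 + (10.4000/2.7)·tan(-0.16)·0.2 = 0.4317
v' = 10.4000 + 3.9000·0.2 = 11.1800

(-9.4333, 19.8978, 0.4317, 11.1800)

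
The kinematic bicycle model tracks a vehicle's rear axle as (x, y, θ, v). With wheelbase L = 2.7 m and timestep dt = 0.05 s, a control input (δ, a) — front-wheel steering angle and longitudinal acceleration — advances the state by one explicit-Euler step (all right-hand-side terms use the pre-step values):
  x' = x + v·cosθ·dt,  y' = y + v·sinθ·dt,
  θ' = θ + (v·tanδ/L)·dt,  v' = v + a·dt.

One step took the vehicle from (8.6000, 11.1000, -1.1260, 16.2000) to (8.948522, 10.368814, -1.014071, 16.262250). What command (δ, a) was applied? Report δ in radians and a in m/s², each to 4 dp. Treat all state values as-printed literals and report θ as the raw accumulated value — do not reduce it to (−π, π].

a = (v'−v)/dt = (0.062250)/0.05 = 1.2450
Δθ = θ'−θ = 0.111929;  (v·dt/L) = 16.2000·0.05/2.7 = 0.300000
tan δ = Δθ·L/(v·dt) = 0.373097  →  δ = 0.3571

δ = 0.3571, a = 1.2450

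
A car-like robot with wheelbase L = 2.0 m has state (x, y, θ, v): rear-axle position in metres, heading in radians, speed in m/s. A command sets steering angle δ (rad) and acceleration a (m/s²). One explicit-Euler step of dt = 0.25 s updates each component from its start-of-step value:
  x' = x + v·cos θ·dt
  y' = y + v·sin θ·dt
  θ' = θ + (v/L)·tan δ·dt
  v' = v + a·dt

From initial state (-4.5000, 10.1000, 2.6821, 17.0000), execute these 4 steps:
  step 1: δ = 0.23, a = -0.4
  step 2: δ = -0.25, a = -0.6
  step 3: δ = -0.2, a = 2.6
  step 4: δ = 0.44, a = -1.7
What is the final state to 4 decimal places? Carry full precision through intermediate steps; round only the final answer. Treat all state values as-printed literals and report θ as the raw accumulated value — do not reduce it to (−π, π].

(-18.8186, 17.3126, 3.2398, 16.9750)

after step 1 (δ=0.23, a=-0.4): (-8.309180, 11.984847, 3.179655, 16.900000)
after step 2 (δ=-0.25, a=-0.6): (-12.531120, 11.824074, 2.640245, 16.750000)
after step 3 (δ=-0.2, a=2.6): (-16.203288, 13.836620, 2.215821, 17.400000)
after step 4 (δ=0.44, a=-1.7): (-18.818586, 17.312640, 3.239768, 16.975000)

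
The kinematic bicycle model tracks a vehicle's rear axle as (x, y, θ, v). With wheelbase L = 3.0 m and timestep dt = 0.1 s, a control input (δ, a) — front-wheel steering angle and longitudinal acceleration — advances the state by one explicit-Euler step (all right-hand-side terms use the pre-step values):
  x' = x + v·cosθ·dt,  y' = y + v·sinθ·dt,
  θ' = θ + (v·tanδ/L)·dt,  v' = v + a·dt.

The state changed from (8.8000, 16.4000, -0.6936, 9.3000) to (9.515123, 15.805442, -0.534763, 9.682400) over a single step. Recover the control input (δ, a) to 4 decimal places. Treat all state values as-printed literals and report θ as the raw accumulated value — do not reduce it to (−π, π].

a = (v'−v)/dt = (0.382400)/0.1 = 3.8240
Δθ = θ'−θ = 0.158837;  (v·dt/L) = 9.3000·0.1/3.0 = 0.310000
tan δ = Δθ·L/(v·dt) = 0.512377  →  δ = 0.4735

δ = 0.4735, a = 3.8240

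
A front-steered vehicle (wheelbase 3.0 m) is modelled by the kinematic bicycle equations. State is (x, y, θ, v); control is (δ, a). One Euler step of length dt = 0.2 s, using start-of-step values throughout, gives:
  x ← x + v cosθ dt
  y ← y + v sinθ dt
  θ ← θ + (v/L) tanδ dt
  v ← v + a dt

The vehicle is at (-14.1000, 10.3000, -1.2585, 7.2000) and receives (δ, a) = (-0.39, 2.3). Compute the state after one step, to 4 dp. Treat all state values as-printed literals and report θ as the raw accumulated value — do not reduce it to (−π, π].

x' = -14.1000 + 7.2000·cos(-1.2585)·0.2 = -13.6576
y' = 10.3000 + 7.2000·sin(-1.2585)·0.2 = 8.9297
θ' = -1.2585 + (7.2000/3.0)·tan(-0.39)·0.2 = -1.4558
v' = 7.2000 + 2.3000·0.2 = 7.6600

(-13.6576, 8.9297, -1.4558, 7.6600)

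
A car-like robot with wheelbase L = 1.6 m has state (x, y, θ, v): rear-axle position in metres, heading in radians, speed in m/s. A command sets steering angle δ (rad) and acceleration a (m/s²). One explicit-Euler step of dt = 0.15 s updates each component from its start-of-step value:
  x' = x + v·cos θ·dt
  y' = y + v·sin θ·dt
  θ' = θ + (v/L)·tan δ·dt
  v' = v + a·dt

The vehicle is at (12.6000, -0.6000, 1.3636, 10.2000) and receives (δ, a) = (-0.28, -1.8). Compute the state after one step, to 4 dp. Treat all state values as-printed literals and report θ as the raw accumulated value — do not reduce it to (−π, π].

x' = 12.6000 + 10.2000·cos(1.3636)·0.15 = 12.9147
y' = -0.6000 + 10.2000·sin(1.3636)·0.15 = 0.8973
θ' = 1.3636 + (10.2000/1.6)·tan(-0.28)·0.15 = 1.0886
v' = 10.2000 − 1.8000·0.15 = 9.9300

(12.9147, 0.8973, 1.0886, 9.9300)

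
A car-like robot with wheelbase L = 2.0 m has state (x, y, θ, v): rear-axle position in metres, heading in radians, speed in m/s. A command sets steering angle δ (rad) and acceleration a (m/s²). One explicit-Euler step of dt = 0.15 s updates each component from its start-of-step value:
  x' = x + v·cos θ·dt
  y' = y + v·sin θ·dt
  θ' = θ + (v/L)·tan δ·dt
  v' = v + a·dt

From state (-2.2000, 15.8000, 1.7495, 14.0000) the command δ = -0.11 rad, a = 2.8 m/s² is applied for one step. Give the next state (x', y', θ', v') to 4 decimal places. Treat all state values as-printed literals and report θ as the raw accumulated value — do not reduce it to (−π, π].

(-2.5733, 17.8666, 1.6335, 14.4200)

x' = -2.2000 + 14.0000·cos(1.7495)·0.15 = -2.5733
y' = 15.8000 + 14.0000·sin(1.7495)·0.15 = 17.8666
θ' = 1.7495 + (14.0000/2.0)·tan(-0.11)·0.15 = 1.6335
v' = 14.0000 + 2.8000·0.15 = 14.4200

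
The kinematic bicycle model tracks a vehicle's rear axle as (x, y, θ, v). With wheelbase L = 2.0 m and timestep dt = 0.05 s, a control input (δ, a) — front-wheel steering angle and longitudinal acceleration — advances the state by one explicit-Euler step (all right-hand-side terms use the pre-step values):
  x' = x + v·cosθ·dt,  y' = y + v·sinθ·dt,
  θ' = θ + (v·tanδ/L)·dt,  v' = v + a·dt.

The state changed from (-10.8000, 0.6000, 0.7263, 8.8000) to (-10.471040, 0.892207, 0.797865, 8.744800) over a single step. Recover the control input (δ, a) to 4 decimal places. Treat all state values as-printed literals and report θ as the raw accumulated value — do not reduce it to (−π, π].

δ = 0.3145, a = -1.1040

a = (v'−v)/dt = (-0.055200)/0.05 = -1.1040
Δθ = θ'−θ = 0.071565;  (v·dt/L) = 8.8000·0.05/2.0 = 0.220000
tan δ = Δθ·L/(v·dt) = 0.325295  →  δ = 0.3145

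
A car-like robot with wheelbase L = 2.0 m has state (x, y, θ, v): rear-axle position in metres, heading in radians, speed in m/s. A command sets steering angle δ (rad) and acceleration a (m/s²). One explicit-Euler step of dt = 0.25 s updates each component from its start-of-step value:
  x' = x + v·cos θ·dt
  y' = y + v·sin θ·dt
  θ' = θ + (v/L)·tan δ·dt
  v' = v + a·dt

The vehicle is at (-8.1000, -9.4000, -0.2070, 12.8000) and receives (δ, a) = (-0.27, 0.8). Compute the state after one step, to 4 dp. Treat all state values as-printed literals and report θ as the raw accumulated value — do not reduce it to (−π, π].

(-4.9683, -10.0577, -0.6498, 13.0000)

x' = -8.1000 + 12.8000·cos(-0.2070)·0.25 = -4.9683
y' = -9.4000 + 12.8000·sin(-0.2070)·0.25 = -10.0577
θ' = -0.2070 + (12.8000/2.0)·tan(-0.27)·0.25 = -0.6498
v' = 12.8000 + 0.8000·0.25 = 13.0000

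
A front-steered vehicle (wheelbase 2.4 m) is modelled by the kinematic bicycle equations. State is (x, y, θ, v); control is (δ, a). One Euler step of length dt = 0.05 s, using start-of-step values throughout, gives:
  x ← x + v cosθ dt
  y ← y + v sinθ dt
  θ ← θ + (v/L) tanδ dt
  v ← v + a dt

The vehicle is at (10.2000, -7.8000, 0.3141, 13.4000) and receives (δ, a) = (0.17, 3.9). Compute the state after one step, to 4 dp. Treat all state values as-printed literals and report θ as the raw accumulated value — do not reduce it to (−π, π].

x' = 10.2000 + 13.4000·cos(0.3141)·0.05 = 10.8372
y' = -7.8000 + 13.4000·sin(0.3141)·0.05 = -7.5930
θ' = 0.3141 + (13.4000/2.4)·tan(0.17)·0.05 = 0.3620
v' = 13.4000 + 3.9000·0.05 = 13.5950

(10.8372, -7.5930, 0.3620, 13.5950)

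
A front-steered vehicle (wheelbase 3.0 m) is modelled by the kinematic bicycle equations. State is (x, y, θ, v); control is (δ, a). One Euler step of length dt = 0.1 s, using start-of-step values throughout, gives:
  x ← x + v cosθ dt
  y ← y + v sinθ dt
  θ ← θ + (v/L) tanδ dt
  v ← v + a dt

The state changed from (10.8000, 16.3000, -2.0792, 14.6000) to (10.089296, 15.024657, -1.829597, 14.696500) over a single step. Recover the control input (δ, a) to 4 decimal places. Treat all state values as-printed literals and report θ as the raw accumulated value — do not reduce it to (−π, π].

δ = 0.4739, a = 0.9650

a = (v'−v)/dt = (0.096500)/0.1 = 0.9650
Δθ = θ'−θ = 0.249603;  (v·dt/L) = 14.6000·0.1/3.0 = 0.486667
tan δ = Δθ·L/(v·dt) = 0.512883  →  δ = 0.4739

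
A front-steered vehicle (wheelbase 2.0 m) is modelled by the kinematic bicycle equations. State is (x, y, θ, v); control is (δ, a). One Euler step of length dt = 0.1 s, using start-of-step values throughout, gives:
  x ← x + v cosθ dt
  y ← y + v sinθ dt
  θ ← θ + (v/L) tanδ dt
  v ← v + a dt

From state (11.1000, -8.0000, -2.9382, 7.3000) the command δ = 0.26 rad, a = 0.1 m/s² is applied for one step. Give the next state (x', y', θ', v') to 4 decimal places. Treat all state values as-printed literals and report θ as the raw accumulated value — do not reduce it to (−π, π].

(10.3850, -8.1475, -2.8411, 7.3100)

x' = 11.1000 + 7.3000·cos(-2.9382)·0.1 = 10.3850
y' = -8.0000 + 7.3000·sin(-2.9382)·0.1 = -8.1475
θ' = -2.9382 + (7.3000/2.0)·tan(0.26)·0.1 = -2.8411
v' = 7.3000 + 0.1000·0.1 = 7.3100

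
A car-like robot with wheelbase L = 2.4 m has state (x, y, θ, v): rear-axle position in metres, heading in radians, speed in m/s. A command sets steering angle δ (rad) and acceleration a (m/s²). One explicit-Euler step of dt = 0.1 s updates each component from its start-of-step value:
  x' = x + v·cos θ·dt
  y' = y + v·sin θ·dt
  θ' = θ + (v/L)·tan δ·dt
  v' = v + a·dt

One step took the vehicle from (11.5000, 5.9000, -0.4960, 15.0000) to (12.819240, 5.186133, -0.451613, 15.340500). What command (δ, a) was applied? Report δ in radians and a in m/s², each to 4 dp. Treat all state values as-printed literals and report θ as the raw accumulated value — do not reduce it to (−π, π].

δ = 0.0709, a = 3.4050

a = (v'−v)/dt = (0.340500)/0.1 = 3.4050
Δθ = θ'−θ = 0.044387;  (v·dt/L) = 15.0000·0.1/2.4 = 0.625000
tan δ = Δθ·L/(v·dt) = 0.071019  →  δ = 0.0709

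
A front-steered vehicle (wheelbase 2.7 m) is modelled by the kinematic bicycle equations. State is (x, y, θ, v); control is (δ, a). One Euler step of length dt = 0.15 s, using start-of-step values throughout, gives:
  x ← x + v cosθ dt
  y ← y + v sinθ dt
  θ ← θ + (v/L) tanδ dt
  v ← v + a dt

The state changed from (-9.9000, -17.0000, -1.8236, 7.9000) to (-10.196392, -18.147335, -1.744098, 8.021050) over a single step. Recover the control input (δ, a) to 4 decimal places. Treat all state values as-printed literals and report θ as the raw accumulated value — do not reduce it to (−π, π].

δ = 0.1792, a = 0.8070

a = (v'−v)/dt = (0.121050)/0.15 = 0.8070
Δθ = θ'−θ = 0.079502;  (v·dt/L) = 7.9000·0.15/2.7 = 0.438889
tan δ = Δθ·L/(v·dt) = 0.181144  →  δ = 0.1792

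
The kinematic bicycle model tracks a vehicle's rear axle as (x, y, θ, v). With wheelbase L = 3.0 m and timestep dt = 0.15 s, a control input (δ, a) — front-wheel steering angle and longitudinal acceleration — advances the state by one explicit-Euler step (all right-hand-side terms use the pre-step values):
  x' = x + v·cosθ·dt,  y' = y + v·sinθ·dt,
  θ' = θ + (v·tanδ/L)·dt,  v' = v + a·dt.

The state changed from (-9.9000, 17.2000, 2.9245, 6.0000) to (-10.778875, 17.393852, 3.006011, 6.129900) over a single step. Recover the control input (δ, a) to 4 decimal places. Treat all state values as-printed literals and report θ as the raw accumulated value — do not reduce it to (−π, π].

δ = 0.2653, a = 0.8660

a = (v'−v)/dt = (0.129900)/0.15 = 0.8660
Δθ = θ'−θ = 0.081511;  (v·dt/L) = 6.0000·0.15/3.0 = 0.300000
tan δ = Δθ·L/(v·dt) = 0.271703  →  δ = 0.2653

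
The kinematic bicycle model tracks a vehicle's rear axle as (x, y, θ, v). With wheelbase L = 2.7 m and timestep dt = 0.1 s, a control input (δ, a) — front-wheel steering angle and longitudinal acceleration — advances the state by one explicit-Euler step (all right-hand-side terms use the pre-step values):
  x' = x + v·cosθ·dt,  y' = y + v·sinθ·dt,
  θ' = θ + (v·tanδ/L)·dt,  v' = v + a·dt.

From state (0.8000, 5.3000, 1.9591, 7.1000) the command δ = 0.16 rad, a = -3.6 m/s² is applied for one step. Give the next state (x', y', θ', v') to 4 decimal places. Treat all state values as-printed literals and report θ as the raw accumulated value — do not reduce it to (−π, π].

x' = 0.8000 + 7.1000·cos(1.9591)·0.1 = 0.5312
y' = 5.3000 + 7.1000·sin(1.9591)·0.1 = 5.9571
θ' = 1.9591 + (7.1000/2.7)·tan(0.16)·0.1 = 2.0015
v' = 7.1000 − 3.6000·0.1 = 6.7400

(0.5312, 5.9571, 2.0015, 6.7400)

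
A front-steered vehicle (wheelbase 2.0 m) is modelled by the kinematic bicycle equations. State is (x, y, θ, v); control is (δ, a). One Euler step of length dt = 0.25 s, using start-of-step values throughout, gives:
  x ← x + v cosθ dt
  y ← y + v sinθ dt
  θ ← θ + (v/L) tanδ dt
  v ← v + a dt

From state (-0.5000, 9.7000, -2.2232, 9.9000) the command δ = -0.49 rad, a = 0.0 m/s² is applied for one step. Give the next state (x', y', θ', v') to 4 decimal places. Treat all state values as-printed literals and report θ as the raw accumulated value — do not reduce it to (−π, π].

(-2.0026, 7.7333, -2.8833, 9.9000)

x' = -0.5000 + 9.9000·cos(-2.2232)·0.25 = -2.0026
y' = 9.7000 + 9.9000·sin(-2.2232)·0.25 = 7.7333
θ' = -2.2232 + (9.9000/2.0)·tan(-0.49)·0.25 = -2.8833
v' = 9.9000 + 0.0000·0.25 = 9.9000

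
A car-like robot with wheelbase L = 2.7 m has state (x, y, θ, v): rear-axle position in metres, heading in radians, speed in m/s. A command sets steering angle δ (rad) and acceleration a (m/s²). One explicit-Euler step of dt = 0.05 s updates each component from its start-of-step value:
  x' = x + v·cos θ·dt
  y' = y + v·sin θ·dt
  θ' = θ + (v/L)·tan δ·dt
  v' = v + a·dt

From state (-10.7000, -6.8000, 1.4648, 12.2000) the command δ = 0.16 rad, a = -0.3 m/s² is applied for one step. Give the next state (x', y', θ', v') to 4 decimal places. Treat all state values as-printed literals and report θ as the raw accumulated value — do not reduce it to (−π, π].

x' = -10.7000 + 12.2000·cos(1.4648)·0.05 = -10.6355
y' = -6.8000 + 12.2000·sin(1.4648)·0.05 = -6.1934
θ' = 1.4648 + (12.2000/2.7)·tan(0.16)·0.05 = 1.5013
v' = 12.2000 − 0.3000·0.05 = 12.1850

(-10.6355, -6.1934, 1.5013, 12.1850)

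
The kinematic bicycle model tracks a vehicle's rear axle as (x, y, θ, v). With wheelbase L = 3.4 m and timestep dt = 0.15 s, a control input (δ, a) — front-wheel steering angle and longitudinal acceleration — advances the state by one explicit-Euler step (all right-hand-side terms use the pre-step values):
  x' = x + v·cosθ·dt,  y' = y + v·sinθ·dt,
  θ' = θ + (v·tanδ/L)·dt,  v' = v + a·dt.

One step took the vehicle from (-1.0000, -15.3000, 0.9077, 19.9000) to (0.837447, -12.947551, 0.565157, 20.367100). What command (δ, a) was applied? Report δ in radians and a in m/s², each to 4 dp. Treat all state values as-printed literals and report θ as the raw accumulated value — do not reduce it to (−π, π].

δ = -0.3720, a = 3.1140

a = (v'−v)/dt = (0.467100)/0.15 = 3.1140
Δθ = θ'−θ = -0.342543;  (v·dt/L) = 19.9000·0.15/3.4 = 0.877941
tan δ = Δθ·L/(v·dt) = -0.390166  →  δ = -0.3720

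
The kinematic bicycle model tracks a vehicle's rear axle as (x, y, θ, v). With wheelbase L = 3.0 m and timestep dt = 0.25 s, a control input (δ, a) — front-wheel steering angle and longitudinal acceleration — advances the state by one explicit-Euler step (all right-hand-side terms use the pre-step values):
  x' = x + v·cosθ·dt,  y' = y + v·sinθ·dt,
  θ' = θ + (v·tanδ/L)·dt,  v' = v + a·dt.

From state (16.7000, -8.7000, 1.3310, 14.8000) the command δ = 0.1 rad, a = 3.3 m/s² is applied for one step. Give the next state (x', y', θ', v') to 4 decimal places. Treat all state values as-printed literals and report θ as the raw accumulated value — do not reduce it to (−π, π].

(17.5788, -5.1059, 1.4547, 15.6250)

x' = 16.7000 + 14.8000·cos(1.3310)·0.25 = 17.5788
y' = -8.7000 + 14.8000·sin(1.3310)·0.25 = -5.1059
θ' = 1.3310 + (14.8000/3.0)·tan(0.1)·0.25 = 1.4547
v' = 14.8000 + 3.3000·0.25 = 15.6250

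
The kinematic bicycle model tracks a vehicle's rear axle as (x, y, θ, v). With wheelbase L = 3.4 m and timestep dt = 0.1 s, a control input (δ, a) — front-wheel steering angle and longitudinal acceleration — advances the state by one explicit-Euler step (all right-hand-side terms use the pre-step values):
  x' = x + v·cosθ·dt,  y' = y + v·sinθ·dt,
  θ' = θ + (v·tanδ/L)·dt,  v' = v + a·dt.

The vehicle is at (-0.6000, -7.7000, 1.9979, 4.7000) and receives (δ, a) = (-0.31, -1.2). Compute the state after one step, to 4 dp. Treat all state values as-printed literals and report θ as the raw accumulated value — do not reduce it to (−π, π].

x' = -0.6000 + 4.7000·cos(1.9979)·0.1 = -0.7947
y' = -7.7000 + 4.7000·sin(1.9979)·0.1 = -7.2722
θ' = 1.9979 + (4.7000/3.4)·tan(-0.31)·0.1 = 1.9536
v' = 4.7000 − 1.2000·0.1 = 4.5800

(-0.7947, -7.2722, 1.9536, 4.5800)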